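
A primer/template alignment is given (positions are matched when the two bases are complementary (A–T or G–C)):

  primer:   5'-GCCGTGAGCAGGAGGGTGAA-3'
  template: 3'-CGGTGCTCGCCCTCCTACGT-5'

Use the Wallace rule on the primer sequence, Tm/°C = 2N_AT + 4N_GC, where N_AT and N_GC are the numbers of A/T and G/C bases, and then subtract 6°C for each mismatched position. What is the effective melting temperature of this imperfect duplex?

36°C

Primer base counts: A=5, T=2, G=10, C=3 → A+T=7, G+C=13
Perfect-match Tm = 2(7) + 4(13) = 14 + 52 = 66°C
Mismatches (positions where the bases are not complementary): 5 (at positions 4, 5, 10, 16, 19)
Effective Tm = 66 − 5×6 = 66 − 30 = 36°C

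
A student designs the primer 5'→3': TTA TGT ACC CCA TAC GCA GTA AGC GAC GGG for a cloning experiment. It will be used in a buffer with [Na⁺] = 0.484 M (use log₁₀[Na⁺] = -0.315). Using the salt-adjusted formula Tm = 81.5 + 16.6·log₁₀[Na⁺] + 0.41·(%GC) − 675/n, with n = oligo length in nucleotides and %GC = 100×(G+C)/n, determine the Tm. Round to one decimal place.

75.6°C

Length n = 30. Scanning the sequence gives C=8, A=8, G=8, T=6.
G+C = 16, so %GC = 16/30 × 100 = 53.333%
Salt term: 16.6 × (-0.315) = -5.229
GC term: 0.41 × 53.333 = 21.867; length term: −675/30 = −22.5
Tm = 81.5 + (-5.229) + 21.867 − 22.5 = 75.638 → 75.6°C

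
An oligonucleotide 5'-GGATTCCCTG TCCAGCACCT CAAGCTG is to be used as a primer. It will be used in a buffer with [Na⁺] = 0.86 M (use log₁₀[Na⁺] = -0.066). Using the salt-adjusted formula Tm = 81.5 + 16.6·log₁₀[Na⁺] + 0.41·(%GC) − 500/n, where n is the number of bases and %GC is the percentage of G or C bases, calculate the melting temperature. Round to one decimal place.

Length n = 27. Counting bases: T=6, C=10, G=6, A=5
G+C = 16, so %GC = 16/27 × 100 = 59.259%
Salt term: 16.6 × (-0.066) = -1.096
GC term: 0.41 × 59.259 = 24.296; length term: −500/27 = −18.519
Tm = 81.5 + (-1.096) + 24.296 − 18.519 = 86.181 → 86.2°C

86.2°C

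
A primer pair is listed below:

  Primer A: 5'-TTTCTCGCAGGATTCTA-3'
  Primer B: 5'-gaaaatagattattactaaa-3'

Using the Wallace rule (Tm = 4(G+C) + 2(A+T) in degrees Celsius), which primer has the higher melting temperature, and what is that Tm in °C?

Primer A, 48°C

Primer A: A+T=10, G+C=7 → Tm = 2(10)+4(7) = 48°C
Primer B: A+T=17, G+C=3 → Tm = 2(17)+4(3) = 46°C
48°C vs 46°C → primer A is higher.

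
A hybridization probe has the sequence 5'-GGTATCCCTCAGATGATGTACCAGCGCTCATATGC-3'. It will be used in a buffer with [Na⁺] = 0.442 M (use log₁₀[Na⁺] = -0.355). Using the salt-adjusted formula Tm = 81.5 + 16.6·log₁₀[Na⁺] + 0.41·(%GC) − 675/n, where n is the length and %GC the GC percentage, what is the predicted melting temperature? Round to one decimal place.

Length n = 35. T=9, C=10, G=8, A=8
G+C = 18, so %GC = 18/35 × 100 = 51.429%
Salt term: 16.6 × (-0.355) = -5.893
GC term: 0.41 × 51.429 = 21.086; length term: −675/35 = −19.286
Tm = 81.5 + (-5.893) + 21.086 − 19.286 = 77.407 → 77.4°C

77.4°C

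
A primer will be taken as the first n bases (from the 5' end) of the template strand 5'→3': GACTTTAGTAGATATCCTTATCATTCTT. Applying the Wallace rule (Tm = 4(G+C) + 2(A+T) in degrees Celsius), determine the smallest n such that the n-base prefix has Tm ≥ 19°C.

First 7 bases: GACTTTA → Tm = 18°C (< 19°C)
First 8 bases: GACTTTAG → Tm = 22°C (≥ 19°C)
Each additional base adds 2°C (A/T) or 4°C (G/C), so Tm is non-decreasing in n; n = 8 is the first length to reach 19°C.

n = 8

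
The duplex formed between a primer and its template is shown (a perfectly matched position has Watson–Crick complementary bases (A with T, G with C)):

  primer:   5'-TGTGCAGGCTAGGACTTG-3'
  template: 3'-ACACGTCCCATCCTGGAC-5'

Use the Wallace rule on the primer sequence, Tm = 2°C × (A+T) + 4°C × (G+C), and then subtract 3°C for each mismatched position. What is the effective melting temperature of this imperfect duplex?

50°C

Primer base counts: A=3, T=5, G=7, C=3 → A+T=8, G+C=10
Perfect-match Tm = 2(8) + 4(10) = 16 + 40 = 56°C
Mismatches (positions where the bases are not complementary): 2 (at positions 9, 16)
Effective Tm = 56 − 2×3 = 56 − 6 = 50°C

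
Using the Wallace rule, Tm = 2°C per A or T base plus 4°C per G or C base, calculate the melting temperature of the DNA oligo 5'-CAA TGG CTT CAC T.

A=3, T=4, G=2, C=4
AT pairs contribute 7, GC pairs contribute 6.
Tm = 4·6 + 2·7 = 24 + 14 = 38°C

38°C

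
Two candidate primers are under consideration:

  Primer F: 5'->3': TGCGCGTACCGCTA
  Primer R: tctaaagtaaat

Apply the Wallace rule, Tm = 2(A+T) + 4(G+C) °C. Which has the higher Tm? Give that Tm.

Primer F: A+T=5, G+C=9 → Tm = 2(5)+4(9) = 46°C
Primer R: A+T=10, G+C=2 → Tm = 2(10)+4(2) = 28°C
46°C vs 28°C → primer F is higher.

Primer F, 46°C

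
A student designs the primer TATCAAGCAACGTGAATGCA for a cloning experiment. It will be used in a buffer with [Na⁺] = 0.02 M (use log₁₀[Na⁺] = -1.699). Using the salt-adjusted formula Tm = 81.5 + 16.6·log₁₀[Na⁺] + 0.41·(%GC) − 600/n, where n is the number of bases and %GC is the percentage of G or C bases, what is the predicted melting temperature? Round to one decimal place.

Length n = 20. G=4, T=4, A=8, C=4
G+C = 8, so %GC = 8/20 × 100 = 40%
Salt term: 16.6 × (-1.699) = -28.203
GC term: 0.41 × 40 = 16.4; length term: −600/20 = −30
Tm = 81.5 + (-28.203) + 16.4 − 30 = 39.697 → 39.7°C

39.7°C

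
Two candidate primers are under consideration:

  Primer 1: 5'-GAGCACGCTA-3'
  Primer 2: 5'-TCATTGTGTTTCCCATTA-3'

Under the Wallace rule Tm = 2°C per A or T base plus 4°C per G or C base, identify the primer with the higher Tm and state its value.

Primer 1: A+T=4, G+C=6 → Tm = 2(4)+4(6) = 32°C
Primer 2: A+T=12, G+C=6 → Tm = 2(12)+4(6) = 48°C
32°C vs 48°C → primer 2 is higher.

Primer 2, 48°C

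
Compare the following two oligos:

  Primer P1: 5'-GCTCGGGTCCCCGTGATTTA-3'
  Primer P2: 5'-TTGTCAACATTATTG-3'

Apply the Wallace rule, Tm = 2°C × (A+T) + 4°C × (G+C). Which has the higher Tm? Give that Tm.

Primer P1, 64°C

Primer P1: A+T=8, G+C=12 → Tm = 2(8)+4(12) = 64°C
Primer P2: A+T=11, G+C=4 → Tm = 2(11)+4(4) = 38°C
64°C vs 38°C → primer P1 is higher.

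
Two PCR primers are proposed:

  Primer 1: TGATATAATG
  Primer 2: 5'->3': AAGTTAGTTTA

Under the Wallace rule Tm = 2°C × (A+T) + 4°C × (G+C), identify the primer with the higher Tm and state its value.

Primer 1: A+T=8, G+C=2 → Tm = 2(8)+4(2) = 24°C
Primer 2: A+T=9, G+C=2 → Tm = 2(9)+4(2) = 26°C
24°C vs 26°C → primer 2 is higher.

Primer 2, 26°C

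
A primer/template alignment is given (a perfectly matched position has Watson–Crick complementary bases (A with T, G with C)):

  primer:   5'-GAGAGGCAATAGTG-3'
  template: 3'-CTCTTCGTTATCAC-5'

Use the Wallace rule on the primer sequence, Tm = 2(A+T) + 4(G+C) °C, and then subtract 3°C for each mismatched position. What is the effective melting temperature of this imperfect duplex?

Primer base counts: A=5, T=2, G=6, C=1 → A+T=7, G+C=7
Perfect-match Tm = 2(7) + 4(7) = 14 + 28 = 42°C
Mismatches (positions where the bases are not complementary): 1 (at position 5)
Effective Tm = 42 − 1×3 = 42 − 3 = 39°C

39°C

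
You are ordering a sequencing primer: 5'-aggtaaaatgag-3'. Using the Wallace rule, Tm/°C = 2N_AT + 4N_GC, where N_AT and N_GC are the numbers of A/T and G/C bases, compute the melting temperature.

Base counts: G=4, A=6, T=2, C=0
AT pairs contribute 8, GC pairs contribute 4.
Tm = 2(8) + 4(4) = 16 + 16 = 32°C

32°C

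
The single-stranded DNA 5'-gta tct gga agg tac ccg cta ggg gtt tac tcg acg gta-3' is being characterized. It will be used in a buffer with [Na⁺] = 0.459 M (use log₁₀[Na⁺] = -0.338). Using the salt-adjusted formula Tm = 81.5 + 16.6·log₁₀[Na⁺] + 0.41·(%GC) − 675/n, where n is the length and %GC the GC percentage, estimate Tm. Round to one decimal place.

Length n = 39. Scanning the sequence gives A=8, G=13, T=10, C=8.
G+C = 21, so %GC = 21/39 × 100 = 53.846%
Salt term: 16.6 × (-0.338) = -5.611
GC term: 0.41 × 53.846 = 22.077; length term: −675/39 = −17.308
Tm = 81.5 + (-5.611) + 22.077 − 17.308 = 80.658 → 80.7°C

80.7°C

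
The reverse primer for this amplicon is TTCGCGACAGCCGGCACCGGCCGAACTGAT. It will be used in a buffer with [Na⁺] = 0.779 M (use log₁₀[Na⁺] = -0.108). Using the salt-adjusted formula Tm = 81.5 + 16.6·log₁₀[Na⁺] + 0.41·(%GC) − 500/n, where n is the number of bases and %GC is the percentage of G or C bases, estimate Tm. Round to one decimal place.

90.4°C

Length n = 30. G=9, C=11, A=6, T=4
G+C = 20, so %GC = 20/30 × 100 = 66.667%
Salt term: 16.6 × (-0.108) = -1.793
GC term: 0.41 × 66.667 = 27.333; length term: −500/30 = −16.667
Tm = 81.5 + (-1.793) + 27.333 − 16.667 = 90.373 → 90.4°C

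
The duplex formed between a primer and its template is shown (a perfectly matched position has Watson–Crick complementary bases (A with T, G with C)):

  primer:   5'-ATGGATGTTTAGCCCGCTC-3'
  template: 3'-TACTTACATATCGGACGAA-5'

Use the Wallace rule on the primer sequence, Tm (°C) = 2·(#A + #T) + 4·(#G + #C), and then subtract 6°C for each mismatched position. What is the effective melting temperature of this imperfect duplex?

Primer base counts: A=3, T=6, G=5, C=5 → A+T=9, G+C=10
Perfect-match Tm = 2(9) + 4(10) = 18 + 40 = 58°C
Mismatches (positions where the bases are not complementary): 4 (at positions 4, 9, 15, 19)
Effective Tm = 58 − 4×6 = 58 − 24 = 34°C

34°C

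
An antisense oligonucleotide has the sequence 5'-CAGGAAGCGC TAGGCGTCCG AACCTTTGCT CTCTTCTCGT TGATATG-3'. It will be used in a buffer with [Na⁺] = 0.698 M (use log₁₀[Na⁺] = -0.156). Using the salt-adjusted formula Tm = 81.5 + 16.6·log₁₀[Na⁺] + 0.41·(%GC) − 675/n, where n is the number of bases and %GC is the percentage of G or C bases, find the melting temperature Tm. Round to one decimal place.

86.4°C

Length n = 47. Counting bases: A=8, T=14, C=13, G=12
G+C = 25, so %GC = 25/47 × 100 = 53.191%
Salt term: 16.6 × (-0.156) = -2.59
GC term: 0.41 × 53.191 = 21.808; length term: −675/47 = −14.362
Tm = 81.5 + (-2.59) + 21.808 − 14.362 = 86.356 → 86.4°C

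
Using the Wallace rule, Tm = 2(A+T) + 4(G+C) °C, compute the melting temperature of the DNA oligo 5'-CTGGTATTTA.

Scanning the sequence gives A=2, C=1, T=5, G=2.
So N_AT = 7 and N_GC = 3.
Tm = 2(7) + 4(3) = 14 + 12 = 26°C

26°C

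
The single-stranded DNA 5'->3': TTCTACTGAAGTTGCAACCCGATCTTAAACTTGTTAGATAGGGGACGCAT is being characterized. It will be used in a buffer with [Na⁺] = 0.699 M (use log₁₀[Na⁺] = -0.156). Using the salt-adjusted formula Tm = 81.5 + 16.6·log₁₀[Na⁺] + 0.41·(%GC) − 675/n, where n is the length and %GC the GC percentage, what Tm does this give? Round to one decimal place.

82.6°C

Length n = 50. Counting bases: A=14, T=15, G=11, C=10
G+C = 21, so %GC = 21/50 × 100 = 42%
Salt term: 16.6 × (-0.156) = -2.59
GC term: 0.41 × 42 = 17.22; length term: −675/50 = −13.5
Tm = 81.5 + (-2.59) + 17.22 − 13.5 = 82.63 → 82.6°C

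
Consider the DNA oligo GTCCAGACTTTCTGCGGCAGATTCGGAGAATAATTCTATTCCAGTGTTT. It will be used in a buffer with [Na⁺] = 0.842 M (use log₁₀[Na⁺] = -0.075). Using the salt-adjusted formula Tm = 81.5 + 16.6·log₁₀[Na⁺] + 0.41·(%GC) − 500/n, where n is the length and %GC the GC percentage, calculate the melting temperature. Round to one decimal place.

Length n = 49. Counting bases: T=17, A=11, G=11, C=10
G+C = 21, so %GC = 21/49 × 100 = 42.857%
Salt term: 16.6 × (-0.075) = -1.245
GC term: 0.41 × 42.857 = 17.571; length term: −500/49 = −10.204
Tm = 81.5 + (-1.245) + 17.571 − 10.204 = 87.622 → 87.6°C

87.6°C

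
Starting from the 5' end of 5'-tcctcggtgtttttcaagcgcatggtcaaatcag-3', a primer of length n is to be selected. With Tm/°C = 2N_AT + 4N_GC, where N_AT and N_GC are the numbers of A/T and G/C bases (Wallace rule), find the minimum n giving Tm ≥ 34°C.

First 10 bases: TCCTCGGTGT → Tm = 32°C (< 34°C)
First 11 bases: TCCTCGGTGTT → Tm = 34°C (≥ 34°C)
Each additional base adds 2°C (A/T) or 4°C (G/C), so Tm is non-decreasing in n; n = 11 is the first length to reach 34°C.

n = 11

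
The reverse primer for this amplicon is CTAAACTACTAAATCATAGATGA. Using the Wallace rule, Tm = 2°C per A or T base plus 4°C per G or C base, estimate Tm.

58°C

Base counts: C=4, T=6, G=2, A=11
A+T = 17, G+C = 6
Tm = 2×17 + 4×6 = 58°C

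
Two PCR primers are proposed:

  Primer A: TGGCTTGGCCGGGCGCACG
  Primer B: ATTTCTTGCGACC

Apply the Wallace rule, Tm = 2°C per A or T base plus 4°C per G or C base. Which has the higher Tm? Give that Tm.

Primer A: A+T=4, G+C=15 → Tm = 2(4)+4(15) = 68°C
Primer B: A+T=7, G+C=6 → Tm = 2(7)+4(6) = 38°C
68°C vs 38°C → primer A is higher.

Primer A, 68°C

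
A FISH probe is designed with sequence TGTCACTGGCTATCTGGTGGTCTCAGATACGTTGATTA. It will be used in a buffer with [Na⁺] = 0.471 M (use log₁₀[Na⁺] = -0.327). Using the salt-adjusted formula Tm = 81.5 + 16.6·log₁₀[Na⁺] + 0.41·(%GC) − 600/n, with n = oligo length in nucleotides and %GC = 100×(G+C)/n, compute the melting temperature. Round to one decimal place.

Length n = 38. Base counts: A=7, T=14, G=10, C=7
G+C = 17, so %GC = 17/38 × 100 = 44.737%
Salt term: 16.6 × (-0.327) = -5.428
GC term: 0.41 × 44.737 = 18.342; length term: −600/38 = −15.789
Tm = 81.5 + (-5.428) + 18.342 − 15.789 = 78.625 → 78.6°C

78.6°C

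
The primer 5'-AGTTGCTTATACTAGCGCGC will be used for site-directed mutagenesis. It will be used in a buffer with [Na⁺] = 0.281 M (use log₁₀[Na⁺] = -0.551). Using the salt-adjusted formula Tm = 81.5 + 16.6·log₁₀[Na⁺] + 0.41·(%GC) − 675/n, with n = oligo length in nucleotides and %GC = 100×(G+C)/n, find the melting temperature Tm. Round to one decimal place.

59.1°C

Length n = 20. Scanning the sequence gives G=5, T=6, C=5, A=4.
G+C = 10, so %GC = 10/20 × 100 = 50%
Salt term: 16.6 × (-0.551) = -9.147
GC term: 0.41 × 50 = 20.5; length term: −675/20 = −33.75
Tm = 81.5 + (-9.147) + 20.5 − 33.75 = 59.103 → 59.1°C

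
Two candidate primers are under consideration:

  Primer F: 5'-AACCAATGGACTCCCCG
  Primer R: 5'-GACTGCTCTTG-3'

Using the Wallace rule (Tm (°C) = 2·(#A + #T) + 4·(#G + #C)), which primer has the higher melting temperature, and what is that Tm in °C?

Primer F, 54°C

Primer F: A+T=7, G+C=10 → Tm = 2(7)+4(10) = 54°C
Primer R: A+T=5, G+C=6 → Tm = 2(5)+4(6) = 34°C
54°C vs 34°C → primer F is higher.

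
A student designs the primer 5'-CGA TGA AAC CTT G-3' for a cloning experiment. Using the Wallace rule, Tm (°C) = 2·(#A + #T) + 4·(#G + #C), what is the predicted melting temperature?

Scanning the sequence gives T=3, G=3, C=3, A=4.
So N_AT = 7 and N_GC = 6.
Tm = 2×7 + 4×6 = 38°C

38°C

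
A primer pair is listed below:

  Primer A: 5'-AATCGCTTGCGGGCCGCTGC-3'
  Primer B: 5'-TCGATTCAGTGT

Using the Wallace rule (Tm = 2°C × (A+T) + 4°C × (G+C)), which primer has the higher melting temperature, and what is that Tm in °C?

Primer A, 68°C

Primer A: A+T=6, G+C=14 → Tm = 2(6)+4(14) = 68°C
Primer B: A+T=7, G+C=5 → Tm = 2(7)+4(5) = 34°C
68°C vs 34°C → primer A is higher.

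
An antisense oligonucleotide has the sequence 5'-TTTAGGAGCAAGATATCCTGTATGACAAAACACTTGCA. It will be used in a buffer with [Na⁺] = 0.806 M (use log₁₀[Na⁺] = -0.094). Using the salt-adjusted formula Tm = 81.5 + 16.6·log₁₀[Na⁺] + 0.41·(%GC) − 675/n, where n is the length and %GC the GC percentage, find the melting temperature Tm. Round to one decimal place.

77.3°C

Length n = 38. A=14, C=7, T=10, G=7
G+C = 14, so %GC = 14/38 × 100 = 36.842%
Salt term: 16.6 × (-0.094) = -1.56
GC term: 0.41 × 36.842 = 15.105; length term: −675/38 = −17.763
Tm = 81.5 + (-1.56) + 15.105 − 17.763 = 77.282 → 77.3°C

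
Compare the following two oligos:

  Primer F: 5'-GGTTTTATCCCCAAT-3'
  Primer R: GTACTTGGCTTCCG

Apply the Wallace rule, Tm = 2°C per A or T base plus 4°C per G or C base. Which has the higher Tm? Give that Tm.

Primer R, 44°C

Primer F: A+T=9, G+C=6 → Tm = 2(9)+4(6) = 42°C
Primer R: A+T=6, G+C=8 → Tm = 2(6)+4(8) = 44°C
42°C vs 44°C → primer R is higher.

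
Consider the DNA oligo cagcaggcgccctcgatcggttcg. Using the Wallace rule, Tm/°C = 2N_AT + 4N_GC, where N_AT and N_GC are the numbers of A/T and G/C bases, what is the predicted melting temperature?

82°C

Scanning the sequence gives T=4, G=8, A=3, C=9.
So N_AT = 7 and N_GC = 17.
Tm = 2(7) + 4(17) = 14 + 68 = 82°C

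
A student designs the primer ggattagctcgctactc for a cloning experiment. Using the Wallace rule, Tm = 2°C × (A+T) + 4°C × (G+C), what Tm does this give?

Scanning the sequence gives G=4, T=5, A=3, C=5.
A+T = 8, G+C = 9
Tm = 2(8) + 4(9) = 16 + 36 = 52°C

52°C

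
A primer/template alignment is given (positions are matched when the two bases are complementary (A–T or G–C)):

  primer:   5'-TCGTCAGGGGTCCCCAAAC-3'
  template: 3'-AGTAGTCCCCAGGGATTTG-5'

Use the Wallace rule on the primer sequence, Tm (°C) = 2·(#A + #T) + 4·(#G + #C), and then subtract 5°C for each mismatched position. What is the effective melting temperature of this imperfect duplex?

52°C

Primer base counts: A=4, T=3, G=5, C=7 → A+T=7, G+C=12
Perfect-match Tm = 2(7) + 4(12) = 14 + 48 = 62°C
Mismatches (positions where the bases are not complementary): 2 (at positions 3, 15)
Effective Tm = 62 − 2×5 = 62 − 10 = 52°C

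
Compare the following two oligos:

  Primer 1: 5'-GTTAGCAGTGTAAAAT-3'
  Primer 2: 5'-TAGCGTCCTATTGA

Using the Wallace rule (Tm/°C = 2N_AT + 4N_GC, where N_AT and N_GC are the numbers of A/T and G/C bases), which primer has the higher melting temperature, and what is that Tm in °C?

Primer 1: A+T=11, G+C=5 → Tm = 2(11)+4(5) = 42°C
Primer 2: A+T=8, G+C=6 → Tm = 2(8)+4(6) = 40°C
42°C vs 40°C → primer 1 is higher.

Primer 1, 42°C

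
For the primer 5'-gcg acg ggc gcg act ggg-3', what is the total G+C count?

15

Base counts: G=10, T=1, A=2, C=5
Total G or C: 10 + 5 = 15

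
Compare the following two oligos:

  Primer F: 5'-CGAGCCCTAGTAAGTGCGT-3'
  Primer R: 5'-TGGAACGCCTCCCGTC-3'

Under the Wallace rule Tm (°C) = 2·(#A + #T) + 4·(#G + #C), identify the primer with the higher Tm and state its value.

Primer F: A+T=8, G+C=11 → Tm = 2(8)+4(11) = 60°C
Primer R: A+T=5, G+C=11 → Tm = 2(5)+4(11) = 54°C
60°C vs 54°C → primer F is higher.

Primer F, 60°C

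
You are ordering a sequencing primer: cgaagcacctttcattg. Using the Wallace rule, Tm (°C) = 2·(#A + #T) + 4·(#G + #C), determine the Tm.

50°C

Counting bases: G=3, C=5, T=5, A=4
AT pairs contribute 9, GC pairs contribute 8.
Tm = 2(9) + 4(8) = 18 + 32 = 50°C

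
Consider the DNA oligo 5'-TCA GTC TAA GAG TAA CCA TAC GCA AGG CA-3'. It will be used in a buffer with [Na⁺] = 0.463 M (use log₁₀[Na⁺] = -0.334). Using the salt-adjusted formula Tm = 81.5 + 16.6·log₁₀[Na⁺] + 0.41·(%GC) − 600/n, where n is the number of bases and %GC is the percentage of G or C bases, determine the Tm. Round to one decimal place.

73.6°C

Length n = 29. Counting bases: C=7, T=5, A=11, G=6
G+C = 13, so %GC = 13/29 × 100 = 44.828%
Salt term: 16.6 × (-0.334) = -5.544
GC term: 0.41 × 44.828 = 18.379; length term: −600/29 = −20.69
Tm = 81.5 + (-5.544) + 18.379 − 20.69 = 73.645 → 73.6°C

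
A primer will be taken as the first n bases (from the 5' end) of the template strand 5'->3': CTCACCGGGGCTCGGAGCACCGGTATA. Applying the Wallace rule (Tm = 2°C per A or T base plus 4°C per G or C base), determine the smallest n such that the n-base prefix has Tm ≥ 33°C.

n = 10

First 9 bases: CTCACCGGG → Tm = 32°C (< 33°C)
First 10 bases: CTCACCGGGG → Tm = 36°C (≥ 33°C)
Since every base adds ≥2°C, Tm only increases with n, so the threshold is first crossed at n = 10.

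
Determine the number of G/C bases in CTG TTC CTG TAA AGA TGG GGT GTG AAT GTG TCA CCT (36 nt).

17

Base counts: T=12, G=11, A=7, C=6
G+C = 11 + 6 = 17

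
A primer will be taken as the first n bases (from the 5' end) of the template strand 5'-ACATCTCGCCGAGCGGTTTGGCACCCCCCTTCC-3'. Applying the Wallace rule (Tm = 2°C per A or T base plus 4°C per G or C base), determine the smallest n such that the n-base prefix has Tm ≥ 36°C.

n = 11

First 10 bases: ACATCTCGCC → Tm = 32°C (< 36°C)
First 11 bases: ACATCTCGCCG → Tm = 36°C (≥ 36°C)
Since every base adds ≥2°C, Tm only increases with n, so the threshold is first crossed at n = 11.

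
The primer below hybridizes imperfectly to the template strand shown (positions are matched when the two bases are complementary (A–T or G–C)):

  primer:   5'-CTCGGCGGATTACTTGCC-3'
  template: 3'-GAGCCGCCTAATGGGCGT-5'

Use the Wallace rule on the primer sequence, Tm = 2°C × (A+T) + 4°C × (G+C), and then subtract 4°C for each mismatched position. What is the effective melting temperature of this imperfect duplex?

46°C

Primer base counts: A=2, T=5, G=5, C=6 → A+T=7, G+C=11
Perfect-match Tm = 2(7) + 4(11) = 14 + 44 = 58°C
Mismatches (positions where the bases are not complementary): 3 (at positions 14, 15, 18)
Effective Tm = 58 − 3×4 = 58 − 12 = 46°C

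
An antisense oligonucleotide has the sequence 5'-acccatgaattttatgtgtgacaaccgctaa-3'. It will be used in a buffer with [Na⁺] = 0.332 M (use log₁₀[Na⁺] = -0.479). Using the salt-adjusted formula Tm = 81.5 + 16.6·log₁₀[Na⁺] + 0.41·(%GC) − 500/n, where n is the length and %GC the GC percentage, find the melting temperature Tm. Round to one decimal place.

Length n = 31. Scanning the sequence gives C=7, A=10, T=9, G=5.
G+C = 12, so %GC = 12/31 × 100 = 38.71%
Salt term: 16.6 × (-0.479) = -7.951
GC term: 0.41 × 38.71 = 15.871; length term: −500/31 = −16.129
Tm = 81.5 + (-7.951) + 15.871 − 16.129 = 73.291 → 73.3°C

73.3°C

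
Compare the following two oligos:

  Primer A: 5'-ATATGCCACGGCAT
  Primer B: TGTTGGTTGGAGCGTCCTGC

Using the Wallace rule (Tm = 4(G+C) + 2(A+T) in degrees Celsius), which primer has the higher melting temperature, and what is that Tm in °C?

Primer A: A+T=7, G+C=7 → Tm = 2(7)+4(7) = 42°C
Primer B: A+T=8, G+C=12 → Tm = 2(8)+4(12) = 64°C
42°C vs 64°C → primer B is higher.

Primer B, 64°C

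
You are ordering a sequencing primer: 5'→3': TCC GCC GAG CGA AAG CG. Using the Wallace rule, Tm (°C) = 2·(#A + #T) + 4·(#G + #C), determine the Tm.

58°C

Scanning the sequence gives A=4, T=1, G=6, C=6.
So N_AT = 5 and N_GC = 12.
Tm = 2(5) + 4(12) = 10 + 48 = 58°C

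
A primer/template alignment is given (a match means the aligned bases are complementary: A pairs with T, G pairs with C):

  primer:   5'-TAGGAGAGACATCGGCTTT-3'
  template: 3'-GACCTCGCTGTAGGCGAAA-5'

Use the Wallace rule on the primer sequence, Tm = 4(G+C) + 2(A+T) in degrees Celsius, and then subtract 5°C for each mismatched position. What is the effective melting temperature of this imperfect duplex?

Primer base counts: A=5, T=5, G=6, C=3 → A+T=10, G+C=9
Perfect-match Tm = 2(10) + 4(9) = 20 + 36 = 56°C
Mismatches (positions where the bases are not complementary): 4 (at positions 1, 2, 7, 14)
Effective Tm = 56 − 4×5 = 56 − 20 = 36°C

36°C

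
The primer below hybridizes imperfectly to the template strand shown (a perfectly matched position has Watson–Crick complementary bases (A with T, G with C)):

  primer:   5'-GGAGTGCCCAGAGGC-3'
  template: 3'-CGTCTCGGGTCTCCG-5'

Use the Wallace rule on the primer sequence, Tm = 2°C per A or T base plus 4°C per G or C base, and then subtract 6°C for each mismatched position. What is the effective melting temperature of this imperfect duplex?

40°C

Primer base counts: A=3, T=1, G=7, C=4 → A+T=4, G+C=11
Perfect-match Tm = 2(4) + 4(11) = 8 + 44 = 52°C
Mismatches (positions where the bases are not complementary): 2 (at positions 2, 5)
Effective Tm = 52 − 2×6 = 52 − 12 = 40°C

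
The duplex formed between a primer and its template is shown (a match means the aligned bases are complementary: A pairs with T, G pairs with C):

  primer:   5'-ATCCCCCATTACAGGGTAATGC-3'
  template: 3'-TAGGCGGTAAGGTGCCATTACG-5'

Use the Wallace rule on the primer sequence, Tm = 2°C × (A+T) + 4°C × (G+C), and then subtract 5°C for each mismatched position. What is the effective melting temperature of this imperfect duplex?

Primer base counts: A=6, T=5, G=4, C=7 → A+T=11, G+C=11
Perfect-match Tm = 2(11) + 4(11) = 22 + 44 = 66°C
Mismatches (positions where the bases are not complementary): 3 (at positions 5, 11, 14)
Effective Tm = 66 − 3×5 = 66 − 15 = 51°C

51°C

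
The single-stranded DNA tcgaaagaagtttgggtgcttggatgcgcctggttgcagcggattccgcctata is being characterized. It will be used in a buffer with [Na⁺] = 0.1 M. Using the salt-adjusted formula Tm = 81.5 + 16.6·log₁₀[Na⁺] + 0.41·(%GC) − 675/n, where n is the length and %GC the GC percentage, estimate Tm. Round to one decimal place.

74.4°C

Length n = 54. Counting bases: A=10, C=11, G=18, T=15
G+C = 29, so %GC = 29/54 × 100 = 53.704%
Salt term: 16.6 × (-1) = -16.6
GC term: 0.41 × 53.704 = 22.019; length term: −675/54 = −12.5
Tm = 81.5 + (-16.6) + 22.019 − 12.5 = 74.419 → 74.4°C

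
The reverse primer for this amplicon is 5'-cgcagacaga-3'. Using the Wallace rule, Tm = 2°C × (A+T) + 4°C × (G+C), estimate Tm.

32°C

G=3, C=3, A=4, T=0
AT pairs contribute 4, GC pairs contribute 6.
Tm = 4·6 + 2·4 = 24 + 8 = 32°C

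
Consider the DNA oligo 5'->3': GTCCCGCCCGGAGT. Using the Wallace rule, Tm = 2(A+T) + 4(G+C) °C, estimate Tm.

Scanning the sequence gives C=6, T=2, G=5, A=1.
AT pairs contribute 3, GC pairs contribute 11.
Tm = 2(3) + 4(11) = 6 + 44 = 50°C

50°C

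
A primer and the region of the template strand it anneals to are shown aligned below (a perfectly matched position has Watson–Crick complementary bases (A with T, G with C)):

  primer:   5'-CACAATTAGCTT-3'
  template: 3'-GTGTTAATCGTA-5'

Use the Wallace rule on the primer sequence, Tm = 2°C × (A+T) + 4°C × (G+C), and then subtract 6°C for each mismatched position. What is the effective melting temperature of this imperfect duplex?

Primer base counts: A=4, T=4, G=1, C=3 → A+T=8, G+C=4
Perfect-match Tm = 2(8) + 4(4) = 16 + 16 = 32°C
Mismatches (positions where the bases are not complementary): 1 (at position 11)
Effective Tm = 32 − 1×6 = 32 − 6 = 26°C

26°C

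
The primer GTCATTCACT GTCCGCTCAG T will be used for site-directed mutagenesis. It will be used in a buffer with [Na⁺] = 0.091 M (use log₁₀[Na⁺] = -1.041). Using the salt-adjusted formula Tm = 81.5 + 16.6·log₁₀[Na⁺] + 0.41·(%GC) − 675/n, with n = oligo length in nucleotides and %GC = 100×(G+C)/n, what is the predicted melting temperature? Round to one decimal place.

53.6°C

Length n = 21. Scanning the sequence gives T=7, A=3, C=7, G=4.
G+C = 11, so %GC = 11/21 × 100 = 52.381%
Salt term: 16.6 × (-1.041) = -17.281
GC term: 0.41 × 52.381 = 21.476; length term: −675/21 = −32.143
Tm = 81.5 + (-17.281) + 21.476 − 32.143 = 53.552 → 53.6°C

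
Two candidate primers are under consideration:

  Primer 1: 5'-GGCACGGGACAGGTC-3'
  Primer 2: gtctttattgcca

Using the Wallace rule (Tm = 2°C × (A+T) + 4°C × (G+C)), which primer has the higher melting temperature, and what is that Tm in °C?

Primer 1, 52°C

Primer 1: A+T=4, G+C=11 → Tm = 2(4)+4(11) = 52°C
Primer 2: A+T=8, G+C=5 → Tm = 2(8)+4(5) = 36°C
52°C vs 36°C → primer 1 is higher.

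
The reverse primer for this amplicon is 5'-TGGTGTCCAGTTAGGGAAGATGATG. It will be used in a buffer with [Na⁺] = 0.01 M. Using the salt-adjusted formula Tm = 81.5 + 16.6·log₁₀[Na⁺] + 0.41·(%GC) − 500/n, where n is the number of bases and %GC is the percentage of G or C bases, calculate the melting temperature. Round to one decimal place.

48.0°C

Length n = 25. G=10, T=7, A=6, C=2
G+C = 12, so %GC = 12/25 × 100 = 48%
Salt term: 16.6 × (-2) = -33.2
GC term: 0.41 × 48 = 19.68; length term: −500/25 = −20
Tm = 81.5 + (-33.2) + 19.68 − 20 = 47.98 → 48.0°C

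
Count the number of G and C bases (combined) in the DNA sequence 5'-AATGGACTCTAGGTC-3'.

7

Scanning the sequence gives T=4, C=3, G=4, A=4.
Total G or C: 4 + 3 = 7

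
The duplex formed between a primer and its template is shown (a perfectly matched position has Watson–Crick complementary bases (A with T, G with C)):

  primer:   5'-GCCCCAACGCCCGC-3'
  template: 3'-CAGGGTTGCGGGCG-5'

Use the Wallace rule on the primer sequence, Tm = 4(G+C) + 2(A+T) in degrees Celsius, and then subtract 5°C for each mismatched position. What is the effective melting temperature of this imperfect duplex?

Primer base counts: A=2, T=0, G=3, C=9 → A+T=2, G+C=12
Perfect-match Tm = 2(2) + 4(12) = 4 + 48 = 52°C
Mismatches (positions where the bases are not complementary): 1 (at position 2)
Effective Tm = 52 − 1×5 = 52 − 5 = 47°C

47°C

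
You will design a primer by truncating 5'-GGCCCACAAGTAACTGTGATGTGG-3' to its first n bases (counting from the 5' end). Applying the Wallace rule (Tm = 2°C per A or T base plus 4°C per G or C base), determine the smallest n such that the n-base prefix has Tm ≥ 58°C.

n = 19

First 18 bases: GGCCCACAAGTAACTGTG → Tm = 56°C (< 58°C)
First 19 bases: GGCCCACAAGTAACTGTGA → Tm = 58°C (≥ 58°C)
Each additional base adds 2°C (A/T) or 4°C (G/C), so Tm is non-decreasing in n; n = 19 is the first length to reach 58°C.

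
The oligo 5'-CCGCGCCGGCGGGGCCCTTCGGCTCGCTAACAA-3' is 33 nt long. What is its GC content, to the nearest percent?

76%

Scanning the sequence gives A=4, C=14, T=4, G=11.
G+C = 11 + 14 = 25 out of 33 bases
%GC = 25/33 × 100 = 75.76% ≈ 76%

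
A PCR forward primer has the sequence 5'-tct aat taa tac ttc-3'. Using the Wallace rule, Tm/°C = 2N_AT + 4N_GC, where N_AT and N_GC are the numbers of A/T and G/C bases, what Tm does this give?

Scanning the sequence gives A=5, T=7, G=0, C=3.
A+T = 12, G+C = 3
Tm = 2(12) + 4(3) = 24 + 12 = 36°C

36°C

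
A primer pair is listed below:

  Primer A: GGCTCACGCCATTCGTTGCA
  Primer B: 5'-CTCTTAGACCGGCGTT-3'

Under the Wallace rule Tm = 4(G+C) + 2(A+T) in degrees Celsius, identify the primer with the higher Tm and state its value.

Primer A, 64°C

Primer A: A+T=8, G+C=12 → Tm = 2(8)+4(12) = 64°C
Primer B: A+T=7, G+C=9 → Tm = 2(7)+4(9) = 50°C
64°C vs 50°C → primer A is higher.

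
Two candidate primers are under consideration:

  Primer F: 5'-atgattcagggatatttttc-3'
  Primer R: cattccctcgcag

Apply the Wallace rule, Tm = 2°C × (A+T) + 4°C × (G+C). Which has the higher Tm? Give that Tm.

Primer F, 52°C

Primer F: A+T=14, G+C=6 → Tm = 2(14)+4(6) = 52°C
Primer R: A+T=5, G+C=8 → Tm = 2(5)+4(8) = 42°C
52°C vs 42°C → primer F is higher.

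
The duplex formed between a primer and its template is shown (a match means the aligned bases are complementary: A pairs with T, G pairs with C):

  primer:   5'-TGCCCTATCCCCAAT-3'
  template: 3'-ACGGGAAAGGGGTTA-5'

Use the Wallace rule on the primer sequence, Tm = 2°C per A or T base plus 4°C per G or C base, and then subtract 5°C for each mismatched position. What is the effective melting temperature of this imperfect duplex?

41°C

Primer base counts: A=3, T=4, G=1, C=7 → A+T=7, G+C=8
Perfect-match Tm = 2(7) + 4(8) = 14 + 32 = 46°C
Mismatches (positions where the bases are not complementary): 1 (at position 7)
Effective Tm = 46 − 1×5 = 46 − 5 = 41°C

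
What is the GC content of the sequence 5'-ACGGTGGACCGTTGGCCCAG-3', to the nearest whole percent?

70%

Base counts: A=3, G=8, C=6, T=3
G+C = 8 + 6 = 14 out of 20 bases
%GC = 14/20 × 100 = 70% ≈ 70%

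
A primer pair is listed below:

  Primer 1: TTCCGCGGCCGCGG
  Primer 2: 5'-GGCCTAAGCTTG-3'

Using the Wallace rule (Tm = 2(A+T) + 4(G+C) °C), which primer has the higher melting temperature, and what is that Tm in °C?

Primer 1, 52°C

Primer 1: A+T=2, G+C=12 → Tm = 2(2)+4(12) = 52°C
Primer 2: A+T=5, G+C=7 → Tm = 2(5)+4(7) = 38°C
52°C vs 38°C → primer 1 is higher.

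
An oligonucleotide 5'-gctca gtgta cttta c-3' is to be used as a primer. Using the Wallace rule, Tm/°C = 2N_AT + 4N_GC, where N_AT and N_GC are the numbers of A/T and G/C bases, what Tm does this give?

46°C

Counting bases: T=6, G=3, A=3, C=4
AT pairs contribute 9, GC pairs contribute 7.
Tm = 2×9 + 4×7 = 46°C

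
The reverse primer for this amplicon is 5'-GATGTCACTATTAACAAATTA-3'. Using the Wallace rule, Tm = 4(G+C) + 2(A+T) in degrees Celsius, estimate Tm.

52°C

Scanning the sequence gives T=7, G=2, C=3, A=9.
So N_AT = 16 and N_GC = 5.
Tm = 4·5 + 2·16 = 20 + 32 = 52°C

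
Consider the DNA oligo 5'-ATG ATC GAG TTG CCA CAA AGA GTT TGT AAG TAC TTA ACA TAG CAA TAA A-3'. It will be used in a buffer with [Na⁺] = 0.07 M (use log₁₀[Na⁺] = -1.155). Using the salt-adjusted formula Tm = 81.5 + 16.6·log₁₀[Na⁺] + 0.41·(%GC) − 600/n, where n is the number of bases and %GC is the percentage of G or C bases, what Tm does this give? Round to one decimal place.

Length n = 49. Base counts: A=20, C=7, G=9, T=13
G+C = 16, so %GC = 16/49 × 100 = 32.653%
Salt term: 16.6 × (-1.155) = -19.173
GC term: 0.41 × 32.653 = 13.388; length term: −600/49 = −12.245
Tm = 81.5 + (-19.173) + 13.388 − 12.245 = 63.47 → 63.5°C

63.5°C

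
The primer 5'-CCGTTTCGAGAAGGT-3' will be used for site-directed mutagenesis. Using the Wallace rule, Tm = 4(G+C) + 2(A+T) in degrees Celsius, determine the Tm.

G=5, C=3, A=3, T=4
AT pairs contribute 7, GC pairs contribute 8.
Tm = 4·8 + 2·7 = 32 + 14 = 46°C

46°C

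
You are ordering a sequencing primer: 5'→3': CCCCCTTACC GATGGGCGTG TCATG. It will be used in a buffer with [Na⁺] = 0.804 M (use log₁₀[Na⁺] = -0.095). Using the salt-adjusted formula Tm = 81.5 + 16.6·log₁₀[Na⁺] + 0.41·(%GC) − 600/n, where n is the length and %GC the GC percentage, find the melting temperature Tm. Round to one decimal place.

82.2°C

Length n = 25. Scanning the sequence gives A=3, C=9, G=7, T=6.
G+C = 16, so %GC = 16/25 × 100 = 64%
Salt term: 16.6 × (-0.095) = -1.577
GC term: 0.41 × 64 = 26.24; length term: −600/25 = −24
Tm = 81.5 + (-1.577) + 26.24 − 24 = 82.163 → 82.2°C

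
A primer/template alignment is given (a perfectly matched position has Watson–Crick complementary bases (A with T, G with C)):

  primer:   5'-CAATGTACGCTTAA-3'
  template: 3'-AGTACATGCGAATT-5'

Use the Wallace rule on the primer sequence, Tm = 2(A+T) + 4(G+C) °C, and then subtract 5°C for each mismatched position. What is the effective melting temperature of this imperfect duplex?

Primer base counts: A=5, T=4, G=2, C=3 → A+T=9, G+C=5
Perfect-match Tm = 2(9) + 4(5) = 18 + 20 = 38°C
Mismatches (positions where the bases are not complementary): 2 (at positions 1, 2)
Effective Tm = 38 − 2×5 = 38 − 10 = 28°C

28°C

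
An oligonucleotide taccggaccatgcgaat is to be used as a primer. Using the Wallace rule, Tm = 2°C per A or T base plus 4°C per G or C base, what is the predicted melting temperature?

Counting bases: C=5, G=4, T=3, A=5
A+T = 8, G+C = 9
Tm = 2×8 + 4×9 = 52°C

52°C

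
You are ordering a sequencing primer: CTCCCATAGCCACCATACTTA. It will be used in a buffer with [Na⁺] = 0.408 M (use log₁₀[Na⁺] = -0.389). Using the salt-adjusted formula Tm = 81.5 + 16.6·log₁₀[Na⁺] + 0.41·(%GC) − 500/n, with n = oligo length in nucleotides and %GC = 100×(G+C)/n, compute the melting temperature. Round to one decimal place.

70.8°C

Length n = 21. Scanning the sequence gives C=9, T=5, A=6, G=1.
G+C = 10, so %GC = 10/21 × 100 = 47.619%
Salt term: 16.6 × (-0.389) = -6.457
GC term: 0.41 × 47.619 = 19.524; length term: −500/21 = −23.81
Tm = 81.5 + (-6.457) + 19.524 − 23.81 = 70.757 → 70.8°C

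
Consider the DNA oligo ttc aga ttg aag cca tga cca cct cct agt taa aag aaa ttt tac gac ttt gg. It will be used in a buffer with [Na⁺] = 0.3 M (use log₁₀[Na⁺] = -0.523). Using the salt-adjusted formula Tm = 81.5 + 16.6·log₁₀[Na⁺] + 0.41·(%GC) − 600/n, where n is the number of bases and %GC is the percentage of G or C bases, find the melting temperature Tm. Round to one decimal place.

Length n = 53. Base counts: T=16, C=11, G=9, A=17
G+C = 20, so %GC = 20/53 × 100 = 37.736%
Salt term: 16.6 × (-0.523) = -8.682
GC term: 0.41 × 37.736 = 15.472; length term: −600/53 = −11.321
Tm = 81.5 + (-8.682) + 15.472 − 11.321 = 76.969 → 77.0°C

77.0°C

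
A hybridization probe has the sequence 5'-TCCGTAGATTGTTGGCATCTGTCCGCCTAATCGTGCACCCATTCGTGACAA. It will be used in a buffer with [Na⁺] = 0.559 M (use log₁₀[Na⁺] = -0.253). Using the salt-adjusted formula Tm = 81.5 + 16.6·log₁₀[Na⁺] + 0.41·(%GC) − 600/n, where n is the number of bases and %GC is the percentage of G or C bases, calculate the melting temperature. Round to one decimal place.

86.4°C

Length n = 51. Scanning the sequence gives A=10, C=15, T=15, G=11.
G+C = 26, so %GC = 26/51 × 100 = 50.98%
Salt term: 16.6 × (-0.253) = -4.2
GC term: 0.41 × 50.98 = 20.902; length term: −600/51 = −11.765
Tm = 81.5 + (-4.2) + 20.902 − 11.765 = 86.437 → 86.4°C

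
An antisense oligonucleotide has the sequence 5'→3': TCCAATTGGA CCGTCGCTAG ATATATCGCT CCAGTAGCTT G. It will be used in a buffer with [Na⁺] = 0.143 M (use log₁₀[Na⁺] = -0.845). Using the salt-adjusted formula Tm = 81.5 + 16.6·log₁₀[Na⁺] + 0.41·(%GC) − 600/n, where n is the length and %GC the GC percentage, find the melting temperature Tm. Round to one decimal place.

72.8°C

Length n = 41. Counting bases: C=11, T=12, A=9, G=9
G+C = 20, so %GC = 20/41 × 100 = 48.78%
Salt term: 16.6 × (-0.845) = -14.027
GC term: 0.41 × 48.78 = 20; length term: −600/41 = −14.634
Tm = 81.5 + (-14.027) + 20 − 14.634 = 72.839 → 72.8°C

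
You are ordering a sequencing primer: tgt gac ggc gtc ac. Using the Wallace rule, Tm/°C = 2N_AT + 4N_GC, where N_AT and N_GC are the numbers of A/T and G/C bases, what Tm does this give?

Base counts: C=4, G=5, A=2, T=3
A+T = 5, G+C = 9
Tm = 2×5 + 4×9 = 46°C

46°C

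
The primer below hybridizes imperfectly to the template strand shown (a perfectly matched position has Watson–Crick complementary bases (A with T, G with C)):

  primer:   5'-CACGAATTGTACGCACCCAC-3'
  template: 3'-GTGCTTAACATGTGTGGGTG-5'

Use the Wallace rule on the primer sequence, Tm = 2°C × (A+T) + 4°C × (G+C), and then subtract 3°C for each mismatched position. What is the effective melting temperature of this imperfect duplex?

Primer base counts: A=6, T=3, G=3, C=8 → A+T=9, G+C=11
Perfect-match Tm = 2(9) + 4(11) = 18 + 44 = 62°C
Mismatches (positions where the bases are not complementary): 1 (at position 13)
Effective Tm = 62 − 1×3 = 62 − 3 = 59°C

59°C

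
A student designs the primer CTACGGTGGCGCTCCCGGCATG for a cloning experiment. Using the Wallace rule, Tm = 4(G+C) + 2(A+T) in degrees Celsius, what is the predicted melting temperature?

T=4, C=8, A=2, G=8
A+T = 6, G+C = 16
Tm = 4·16 + 2·6 = 64 + 12 = 76°C

76°C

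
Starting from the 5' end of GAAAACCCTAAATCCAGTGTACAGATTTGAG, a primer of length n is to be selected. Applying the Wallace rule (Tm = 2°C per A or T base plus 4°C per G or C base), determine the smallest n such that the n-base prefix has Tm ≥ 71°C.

First 25 bases: GAAAACCCTAAATCCAGTGTACAGA → Tm = 70°C (< 71°C)
First 26 bases: GAAAACCCTAAATCCAGTGTACAGAT → Tm = 72°C (≥ 71°C)
Each additional base adds 2°C (A/T) or 4°C (G/C), so Tm is non-decreasing in n; n = 26 is the first length to reach 71°C.

n = 26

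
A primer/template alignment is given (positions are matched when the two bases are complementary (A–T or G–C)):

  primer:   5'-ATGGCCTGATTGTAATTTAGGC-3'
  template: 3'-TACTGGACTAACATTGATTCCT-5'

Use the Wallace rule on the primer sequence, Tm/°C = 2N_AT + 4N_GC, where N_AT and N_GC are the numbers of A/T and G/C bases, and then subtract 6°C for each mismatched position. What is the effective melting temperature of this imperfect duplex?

38°C

Primer base counts: A=5, T=8, G=6, C=3 → A+T=13, G+C=9
Perfect-match Tm = 2(13) + 4(9) = 26 + 36 = 62°C
Mismatches (positions where the bases are not complementary): 4 (at positions 4, 16, 18, 22)
Effective Tm = 62 − 4×6 = 62 − 24 = 38°C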